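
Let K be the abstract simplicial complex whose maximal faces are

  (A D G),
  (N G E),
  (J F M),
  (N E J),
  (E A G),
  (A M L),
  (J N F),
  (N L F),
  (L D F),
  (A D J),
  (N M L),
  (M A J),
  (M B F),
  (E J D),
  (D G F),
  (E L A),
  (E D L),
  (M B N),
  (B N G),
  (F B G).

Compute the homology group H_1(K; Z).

H_1 = Z ⊕ Z_2.

Take the total order A < B < D < E < F < G < J < L < M < N on the vertex set. Then K (dimension 2) consists of the simplices:

  0-simplices (10): A, B, D, E, F, G, J, L, M, N
  1-simplices (30): AD, AE, AG, AJ, AL, AM, BF, BG, BM, BN, DE, DF, DG, DJ, DL, EG, EJ, EL, EN, FG, FJ, FL, FM, FN, GN, JM, JN, LM, LN, MN
  2-simplices (20): ADG, ADJ, AEG, AEL, AJM, ALM, BFG, BFM, BGN, BMN, DEJ, DEL, DFG, DFL, EGN, EJN, FJM, FJN, FLN, LMN

so the chain groups are C_0 ≅ Z^10, C_1 ≅ Z^30, C_2 ≅ Z^20.

∂_1: C_1 → C_0 maps an edge to its endpoints' difference, ∂[p,q] = q − p. For instance
  ∂DG = G − D.
This gives a 10×30 integer matrix of rank 9; reducing to Smith normal form yields diagonal entries (1,1,1,1,1,1,1,1,1).

∂_2: C_2 → C_1 sends each 2-simplex [p,q,r] to [q,r] − [p,r] + [p,q]. For instance
  ∂FLN = LN − FN + FL,
  ∂FJN = JN − FN + FJ.
As a 30×20 matrix over Z this has rank 20, with invariant factors (1,1,1,1,1,1,1,1,1,1,1,1,1,1,1,1,1,1,1,2).

Now H_k = ker ∂_k / im ∂_{k+1}, so:

  H_1: rank ker ∂_1 − rank ∂_2 = (30 − 9) − 20 = 1, and ∂_2 has invariant factor 2 > 1, so H_1 ≅ Z ⊕ Z_2.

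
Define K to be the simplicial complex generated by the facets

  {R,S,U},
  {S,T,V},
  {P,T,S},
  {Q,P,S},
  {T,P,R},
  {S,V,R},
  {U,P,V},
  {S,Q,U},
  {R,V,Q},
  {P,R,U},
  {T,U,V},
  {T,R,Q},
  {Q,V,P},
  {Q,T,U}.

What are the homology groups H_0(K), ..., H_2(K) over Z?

H_0 = Z,  H_1 = Z^2,  H_2 = Z.

Fix the vertex order P < Q < R < S < T < U < V and write every simplex with vertices in increasing order. Then dim K = 2 and the simplices of K are:

  0-simplices (7): P, Q, R, S, T, U, V
  1-simplices (21): PQ, PR, PS, PT, PU, PV, QR, QS, QT, QU, QV, RS, RT, RU, RV, ST, SU, SV, TU, TV, UV
  2-simplices (14): PQS, PQV, PRT, PRU, PST, PUV, QRT, QRV, QSU, QTU, RSU, RSV, STV, TUV

Hence C_0 ≅ Z^7, C_1 ≅ Z^21, C_2 ≅ Z^14.

∂_1: C_1 → C_0 maps an edge to its endpoints' difference, ∂[p,q] = q − p.
The resulting 7×21 matrix has rank 6, and its Smith normal form has invariant factors (1,1,1,1,1,1).

The boundary map ∂_2: C_2 → C_1 maps a triangle to the signed sum of its edges. For instance
  ∂RSV = SV − RV + RS,
  ∂TUV = UV − TV + TU.
As a 21×14 matrix over Z this has rank 13, with invariant factors (1,1,1,1,1,1,1,1,1,1,1,1,1).

From H_k ≅ ker(∂_k) / im(∂_{k+1}) we obtain:

  H_0: rank C_0 − rank ∂_1 = 7 − 6 = 1, and the invariant factors of ∂_1 are all 1, so H_0 ≅ Z.
  H_1: rank ker ∂_1 − rank ∂_2 = (21 − 6) − 13 = 2, and the invariant factors of ∂_2 are all 1, so H_1 ≅ Z^2.
  H_2: rank ker ∂_2 − rank ∂_3 = (14 − 13) − 0 = 1, and there is no ∂_3, so H_2 ≅ Z.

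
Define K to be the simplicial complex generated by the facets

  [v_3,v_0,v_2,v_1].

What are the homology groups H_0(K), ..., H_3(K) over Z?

H_0 ≅ Z,  H_1 = 0,  H_2 = 0,  H_3 = 0.

Take the total order v_0 < v_1 < v_2 < v_3 on the vertex set. Then K (dimension 3) consists of the simplices:

  0-simplices (4): [v_0], [v_1], [v_2], [v_3]
  1-simplices (6): [v_0,v_1], [v_0,v_2], [v_0,v_3], [v_1,v_2], [v_1,v_3], [v_2,v_3]
  2-simplices (4): [v_0,v_1,v_2], [v_0,v_1,v_3], [v_0,v_2,v_3], [v_1,v_2,v_3]
  3-simplices (1): [v_0,v_1,v_2,v_3]

so the chain groups are C_0 ≅ Z^4, C_1 ≅ Z^6, C_2 ≅ Z^4, C_3 ≅ Z^1.

The boundary map ∂_1: C_1 → C_0 is given by ∂[p,q] = [q] − [p]. For instance
  ∂[v_1,v_2] = [v_2] − [v_1].
This gives a 4×6 integer matrix of rank 3; reducing to Smith normal form yields diagonal entries (1,1,1).

The boundary map ∂_2: C_2 → C_1 maps a triangle to the signed sum of its edges. For instance
  ∂[v_1,v_2,v_3] = [v_2,v_3] − [v_1,v_3] + [v_1,v_2],
  ∂[v_0,v_1,v_3] = [v_1,v_3] − [v_0,v_3] + [v_0,v_1].
The 6×4 boundary matrix has rank 3 and Smith normal form diag(1,1,1).

The boundary map ∂_3: C_3 → C_2 sends each 3-simplex σ to the alternating sum Σ_i (−1)^i (σ with its i-th vertex removed). For instance
  ∂[v_0,v_1,v_2,v_3] = [v_1,v_2,v_3] − [v_0,v_2,v_3] + [v_0,v_1,v_3] − [v_0,v_1,v_2].
The 4×1 boundary matrix has rank 1 and Smith normal form diag(1).

Computing H_k = (kernel of ∂_k) / (image of ∂_{k+1}):

  H_0: rank C_0 − rank ∂_1 = 4 − 3 = 1, and the invariant factors of ∂_1 are all 1, so H_0 = Z.
  H_1: rank ker ∂_1 − rank ∂_2 = (6 − 3) − 3 = 0, and the invariant factors of ∂_2 are all 1, so H_1 = 0.
  H_2: rank ker ∂_2 − rank ∂_3 = (4 − 3) − 1 = 0, and the invariant factors of ∂_3 are all 1, so H_2 = 0.
  H_3: rank ker ∂_3 − rank ∂_4 = (1 − 1) − 0 = 0, and there is no ∂_4, so H_3 = 0.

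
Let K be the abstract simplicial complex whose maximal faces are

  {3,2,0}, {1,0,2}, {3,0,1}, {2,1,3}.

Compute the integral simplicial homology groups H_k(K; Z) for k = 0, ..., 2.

H_0 ≅ Z,  H_1 = 0,  H_2 ≅ Z.

K has 4 vertices, 6 edges, 4 triangles.
rank ∂_0 = 0, rank ∂_1 = 3 ⇒ b_0 = 4 − 0 − 3 = 1; all invariant factors of ∂_1 are 1 so no torsion. So H_0 ≅ Z.
rank ∂_1 = 3, rank ∂_2 = 3 ⇒ b_1 = 6 − 3 − 3 = 0; all invariant factors of ∂_2 are 1 so no torsion. So H_1 ≅ 0.
rank ∂_2 = 3, rank ∂_3 = 0 ⇒ b_2 = 4 − 3 − 0 = 1. So H_2 ≅ Z.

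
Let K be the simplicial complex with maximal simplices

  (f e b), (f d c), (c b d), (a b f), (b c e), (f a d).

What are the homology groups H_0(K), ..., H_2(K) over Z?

H_0 ≅ Z,  H_1 ≅ Z,  H_2 = 0.

Fix the vertex order a < b < c < d < e < f and write every simplex with vertices in increasing order. Then dim K = 2 and the simplices of K are:

  0-simplices (6): a, b, c, d, e, f
  1-simplices (12): ab, ad, af, bc, bd, be, bf, cd, ce, cf, df, ef
  2-simplices (6): abf, adf, bcd, bce, bef, cdf

so the chain groups are C_0 ≅ Z^6, C_1 ≅ Z^12, C_2 ≅ Z^6.

Boundary ∂_1: C_1 → C_0 is given by ∂[p,q] = [q] − [p]. For instance
  ∂bd = d − b.
The resulting 6×12 matrix has rank 5, and its Smith normal form has invariant factors (1,1,1,1,1).

Boundary ∂_2: C_2 → C_1 maps a triangle to the signed sum of its edges. For instance
  ∂bcd = cd − bd + bc,
  ∂cdf = df − cf + cd.
This gives a 12×6 integer matrix of rank 6; reducing to Smith normal form yields diagonal entries (1,1,1,1,1,1).

Reading off H_k = ker ∂_k / im ∂_{k+1}:

  H_0: rank C_0 − rank ∂_1 = 6 − 5 = 1, and the invariant factors of ∂_1 are all 1, so H_0 ≅ Z.
  H_1: rank ker ∂_1 − rank ∂_2 = (12 − 5) − 6 = 1, and the invariant factors of ∂_2 are all 1, so H_1 ≅ Z.
  H_2: rank ker ∂_2 − rank ∂_3 = (6 − 6) − 0 = 0, and there is no ∂_3, so H_2 ≅ 0.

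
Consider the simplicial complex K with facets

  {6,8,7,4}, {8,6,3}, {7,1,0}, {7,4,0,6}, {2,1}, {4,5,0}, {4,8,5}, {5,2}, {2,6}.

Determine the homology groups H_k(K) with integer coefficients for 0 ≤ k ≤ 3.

K has 9 vertices, 19 edges, 11 triangles, 2 3-simplices.
rank ∂_0 = 0, rank ∂_1 = 8 ⇒ b_0 = 9 − 0 − 8 = 1; all invariant factors of ∂_1 are 1 so no torsion. So H_0 = Z.
rank ∂_1 = 8, rank ∂_2 = 9 ⇒ b_1 = 19 − 8 − 9 = 2; all invariant factors of ∂_2 are 1 so no torsion. So H_1 = Z^2.
rank ∂_2 = 9, rank ∂_3 = 2 ⇒ b_2 = 11 − 9 − 2 = 0; all invariant factors of ∂_3 are 1 so no torsion. So H_2 = 0.
rank ∂_3 = 2, rank ∂_4 = 0 ⇒ b_3 = 2 − 2 − 0 = 0. So H_3 = 0.

H_0 ≅ Z,  H_1 ≅ Z^2,  H_2 = 0,  H_3 = 0.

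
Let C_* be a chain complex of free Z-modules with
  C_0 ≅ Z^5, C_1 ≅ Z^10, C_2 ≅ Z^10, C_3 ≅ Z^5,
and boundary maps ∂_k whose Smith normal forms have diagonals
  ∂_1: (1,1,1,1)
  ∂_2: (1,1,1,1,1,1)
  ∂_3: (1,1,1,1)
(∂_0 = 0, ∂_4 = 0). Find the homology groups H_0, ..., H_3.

H_0: b_0 = 5 − 0 − 4 = 1; torsion from ∂_1 factors > 1: none. So H_0 = Z.
H_1: b_1 = 10 − 4 − 6 = 0; torsion from ∂_2 factors > 1: none. So H_1 = 0.
H_2: b_2 = 10 − 6 − 4 = 0; torsion from ∂_3 factors > 1: none. So H_2 = 0.
H_3: b_3 = 5 − 4 − 0 = 1; torsion from ∂_4 factors > 1: none. So H_3 = Z.

H_0 = Z,  H_1 = 0,  H_2 = 0,  H_3 = Z.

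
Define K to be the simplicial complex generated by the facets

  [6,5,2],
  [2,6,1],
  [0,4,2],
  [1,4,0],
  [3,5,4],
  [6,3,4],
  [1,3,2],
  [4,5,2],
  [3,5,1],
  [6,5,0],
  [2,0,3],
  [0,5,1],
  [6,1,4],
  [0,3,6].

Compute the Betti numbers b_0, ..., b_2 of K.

Order the vertices as 0 < 1 < 2 < 3 < 4 < 5 < 6. Listing each simplex with vertices in this order, K has dimension 2 with simplices:

  0-simplices (7): [0], [1], [2], [3], [4], [5], [6]
  1-simplices (21): [0,1], [0,2], [0,3], [0,4], [0,5], [0,6], [1,2], [1,3], [1,4], [1,5], [1,6], [2,3], [2,4], [2,5], [2,6], [3,4], [3,5], [3,6], [4,5], [4,6], [5,6]
  2-simplices (14): [0,1,4], [0,1,5], [0,2,3], [0,2,4], [0,3,6], [0,5,6], [1,2,3], [1,2,6], [1,3,5], [1,4,6], [2,4,5], [2,5,6], [3,4,5], [3,4,6]

Hence C_0 ≅ Z^7, C_1 ≅ Z^21, C_2 ≅ Z^14.

The boundary map ∂_1: C_1 → C_0 maps an edge to its endpoints' difference, ∂[p,q] = q − p. For instance
  ∂[0,1] = [1] − [0].
The resulting 7×21 matrix has rank 6, and its Smith normal form has invariant factors (1,1,1,1,1,1).

∂_2: C_2 → C_1 acts by ∂[p,q,r] = [q,r] − [p,r] + [p,q]. For instance
  ∂[0,2,3] = [2,3] − [0,3] + [0,2],
  ∂[0,1,5] = [1,5] − [0,5] + [0,1].
This gives a 21×14 integer matrix of rank 13; reducing to Smith normal form yields diagonal entries (1,1,1,1,1,1,1,1,1,1,1,1,1).

Computing H_k = (kernel of ∂_k) / (image of ∂_{k+1}):

  H_0: rank C_0 − rank ∂_1 = 7 − 6 = 1, and the invariant factors of ∂_1 are all 1, so H_0 = Z.
  H_1: rank ker ∂_1 − rank ∂_2 = (21 − 6) − 13 = 2, and the invariant factors of ∂_2 are all 1, so H_1 = Z^2.
  H_2: rank ker ∂_2 − rank ∂_3 = (14 − 13) − 0 = 1, and there is no ∂_3, so H_2 = Z.

Hence the Betti numbers are b_0 = 1, b_1 = 2, b_2 = 1.

b_0 = 1, b_1 = 2, b_2 = 1.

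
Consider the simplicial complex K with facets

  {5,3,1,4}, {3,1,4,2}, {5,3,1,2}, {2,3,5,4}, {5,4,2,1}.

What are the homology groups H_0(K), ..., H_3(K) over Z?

H_0 ≅ Z,  H_1 = 0,  H_2 = 0,  H_3 ≅ Z.

Order the vertices as 1 < 2 < 3 < 4 < 5. Listing each simplex with vertices in this order, K has dimension 3 with simplices:

  0-simplices (5): [1], [2], [3], [4], [5]
  1-simplices (10): [1,2], [1,3], [1,4], [1,5], [2,3], [2,4], [2,5], [3,4], [3,5], [4,5]
  2-simplices (10): [1,2,3], [1,2,4], [1,2,5], [1,3,4], [1,3,5], [1,4,5], [2,3,4], [2,3,5], [2,4,5], [3,4,5]
  3-simplices (5): [1,2,3,4], [1,2,3,5], [1,2,4,5], [1,3,4,5], [2,3,4,5]

Hence C_0 ≅ Z^5, C_1 ≅ Z^10, C_2 ≅ Z^10, C_3 ≅ Z^5.

Boundary ∂_1: C_1 → C_0 is given by ∂[p,q] = [q] − [p].
As a 5×10 matrix over Z this has rank 4, with invariant factors (1,1,1,1).

∂_2: C_2 → C_1 maps a triangle to the signed sum of its edges. For instance
  ∂[1,3,5] = [3,5] − [1,5] + [1,3],
  ∂[1,2,4] = [2,4] − [1,4] + [1,2].
This gives a 10×10 integer matrix of rank 6; reducing to Smith normal form yields diagonal entries (1,1,1,1,1,1).

Boundary ∂_3: C_3 → C_2 sends each 3-simplex σ to the alternating sum Σ_i (−1)^i (σ with its i-th vertex removed). For instance
  ∂[1,2,4,5] = [2,4,5] − [1,4,5] + [1,2,5] − [1,2,4],
  ∂[1,3,4,5] = [3,4,5] − [1,4,5] + [1,3,5] − [1,3,4].
As a 10×5 matrix over Z this has rank 4, with invariant factors (1,1,1,1).

From H_k ≅ ker(∂_k) / im(∂_{k+1}) we obtain:

  H_0: rank C_0 − rank ∂_1 = 5 − 4 = 1, and the invariant factors of ∂_1 are all 1, so H_0 ≅ Z.
  H_1: rank ker ∂_1 − rank ∂_2 = (10 − 4) − 6 = 0, and the invariant factors of ∂_2 are all 1, so H_1 ≅ 0.
  H_2: rank ker ∂_2 − rank ∂_3 = (10 − 6) − 4 = 0, and the invariant factors of ∂_3 are all 1, so H_2 ≅ 0.
  H_3: rank ker ∂_3 − rank ∂_4 = (5 − 4) − 0 = 1, and there is no ∂_4, so H_3 ≅ Z.

As a check, the Euler characteristic is 5 − 10 + 10 − 5 = 0, which agrees with 1 − 0 + 0 − 1 = 0.
(K is a triangulation of the 3-sphere S^3.)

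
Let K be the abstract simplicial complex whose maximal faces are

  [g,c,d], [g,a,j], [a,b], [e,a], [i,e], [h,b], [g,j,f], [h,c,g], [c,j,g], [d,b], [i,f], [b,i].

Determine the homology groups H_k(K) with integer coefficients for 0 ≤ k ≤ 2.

H_0 = Z,  H_1 = Z^4,  H_2 = 0.

We work with the vertex ordering a < b < c < d < e < f < g < h < i < j. The simplices of K, each written with vertices in increasing order, are:

  0-simplices (10): a, b, c, d, e, f, g, h, i, j
  1-simplices (18): ab, ae, ag, aj, bd, bh, bi, cd, cg, ch, cj, dg, ei, fg, fi, fj, gh, gj
  2-simplices (5): agj, cdg, cgh, cgj, fgj

giving chain groups C_0 ≅ Z^10, C_1 ≅ Z^18, C_2 ≅ Z^5.

Boundary ∂_1: C_1 → C_0 is given by ∂[p,q] = [q] − [p]. For instance
  ∂cg = g − c.
The resulting 10×18 matrix has rank 9, and its Smith normal form has invariant factors (1,1,1,1,1,1,1,1,1).

The boundary map ∂_2: C_2 → C_1 maps a triangle to the signed sum of its edges. For instance
  ∂cgh = gh − ch + cg,
  ∂cdg = dg − cg + cd.
This gives a 18×5 integer matrix of rank 5; reducing to Smith normal form yields diagonal entries (1,1,1,1,1).

Now H_k = ker ∂_k / im ∂_{k+1}, so:

  H_0: rank C_0 − rank ∂_1 = 10 − 9 = 1, and the invariant factors of ∂_1 are all 1, so H_0 ≅ Z.
  H_1: rank ker ∂_1 − rank ∂_2 = (18 − 9) − 5 = 4, and the invariant factors of ∂_2 are all 1, so H_1 ≅ Z^4.
  H_2: rank ker ∂_2 − rank ∂_3 = (5 − 5) − 0 = 0, and there is no ∂_3, so H_2 ≅ 0.

As a check, the Euler characteristic is 10 − 18 + 5 = -3, which agrees with 1 − 4 + 0 = -3.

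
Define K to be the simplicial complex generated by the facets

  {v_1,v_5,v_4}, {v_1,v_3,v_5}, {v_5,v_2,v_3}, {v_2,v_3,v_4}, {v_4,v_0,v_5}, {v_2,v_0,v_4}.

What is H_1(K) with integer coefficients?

We work with the vertex ordering v_0 < v_1 < v_2 < v_3 < v_4 < v_5. The simplices of K, each written with vertices in increasing order, are:

  0-simplices (6): [v_0], [v_1], [v_2], [v_3], [v_4], [v_5]
  1-simplices (12): [v_0,v_2], [v_0,v_4], [v_0,v_5], [v_1,v_3], [v_1,v_4], [v_1,v_5], [v_2,v_3], [v_2,v_4], [v_2,v_5], [v_3,v_4], [v_3,v_5], [v_4,v_5]
  2-simplices (6): [v_0,v_2,v_4], [v_0,v_4,v_5], [v_1,v_3,v_5], [v_1,v_4,v_5], [v_2,v_3,v_4], [v_2,v_3,v_5]

Hence C_0 ≅ Z^6, C_1 ≅ Z^12, C_2 ≅ Z^6.

The boundary map ∂_1: C_1 → C_0 maps an edge to its endpoints' difference, ∂[p,q] = q − p. For instance
  ∂[v_0,v_2] = [v_2] − [v_0].
The resulting 6×12 matrix has rank 5, and its Smith normal form has invariant factors (1,1,1,1,1).

The boundary map ∂_2: C_2 → C_1 maps a triangle to the signed sum of its edges. For instance
  ∂[v_2,v_3,v_4] = [v_3,v_4] − [v_2,v_4] + [v_2,v_3],
  ∂[v_2,v_3,v_5] = [v_3,v_5] − [v_2,v_5] + [v_2,v_3].
The 12×6 boundary matrix has rank 6 and Smith normal form diag(1,1,1,1,1,1).

Now H_k = ker ∂_k / im ∂_{k+1}, so:

  H_1: rank ker ∂_1 − rank ∂_2 = (12 − 5) − 6 = 1, and the invariant factors of ∂_2 are all 1, so H_1 ≅ Z.

(K is a triangulation of the cylinder S^1 x I.)

H_1 ≅ Z.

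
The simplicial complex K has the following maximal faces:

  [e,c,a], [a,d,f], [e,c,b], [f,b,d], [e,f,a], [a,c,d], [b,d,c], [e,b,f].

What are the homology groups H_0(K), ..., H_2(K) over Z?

We work with the vertex ordering a < b < c < d < e < f. The simplices of K, each written with vertices in increasing order, are:

  0-simplices (6): a, b, c, d, e, f
  1-simplices (12): ac, ad, ae, af, bc, bd, be, bf, cd, ce, df, ef
  2-simplices (8): acd, ace, adf, aef, bcd, bce, bdf, bef

so the chain groups are C_0 ≅ Z^6, C_1 ≅ Z^12, C_2 ≅ Z^8.

Boundary ∂_1: C_1 → C_0 sends each edge [p,q] (with p < q) to q − p.
The resulting 6×12 matrix has rank 5, and its Smith normal form has invariant factors (1,1,1,1,1).

Boundary ∂_2: C_2 → C_1 sends each 2-simplex [p,q,r] to [q,r] − [p,r] + [p,q]. For instance
  ∂acd = cd − ad + ac,
  ∂bef = ef − bf + be.
The 12×8 boundary matrix has rank 7 and Smith normal form diag(1,1,1,1,1,1,1).

From H_k ≅ ker(∂_k) / im(∂_{k+1}) we obtain:

  H_0: rank C_0 − rank ∂_1 = 6 − 5 = 1, and the invariant factors of ∂_1 are all 1, so H_0 ≅ Z.
  H_1: rank ker ∂_1 − rank ∂_2 = (12 − 5) − 7 = 0, and the invariant factors of ∂_2 are all 1, so H_1 ≅ 0.
  H_2: rank ker ∂_2 − rank ∂_3 = (8 − 7) − 0 = 1, and there is no ∂_3, so H_2 ≅ Z.

As a check, the Euler characteristic is 6 − 12 + 8 = 2, which agrees with 1 − 0 + 1 = 2.
(K is a triangulation of the 2-sphere S^2.)

H_0 ≅ Z,  H_1 = 0,  H_2 ≅ Z.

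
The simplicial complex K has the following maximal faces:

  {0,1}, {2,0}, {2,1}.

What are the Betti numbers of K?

We work with the vertex ordering 0 < 1 < 2. The simplices of K, each written with vertices in increasing order, are:

  0-simplices (3): [0], [1], [2]
  1-simplices (3): [0,1], [0,2], [1,2]

so the chain groups are C_0 ≅ Z^3, C_1 ≅ Z^3.

The boundary map ∂_1: C_1 → C_0 maps an edge to its endpoints' difference, ∂[p,q] = q − p. For instance
  ∂[0,1] = [1] − [0].
As a 3×3 matrix over Z this has rank 2, with invariant factors (1,1).

Now H_k = ker ∂_k / im ∂_{k+1}, so:

  H_0: rank C_0 − rank ∂_1 = 3 − 2 = 1, and the invariant factors of ∂_1 are all 1, so H_0 = Z.
  H_1: rank ker ∂_1 − rank ∂_2 = (3 − 2) − 0 = 1, and there is no ∂_2, so H_1 = Z.

Hence the Betti numbers are b_0 = 1, b_1 = 1.

b_0 = 1, b_1 = 1.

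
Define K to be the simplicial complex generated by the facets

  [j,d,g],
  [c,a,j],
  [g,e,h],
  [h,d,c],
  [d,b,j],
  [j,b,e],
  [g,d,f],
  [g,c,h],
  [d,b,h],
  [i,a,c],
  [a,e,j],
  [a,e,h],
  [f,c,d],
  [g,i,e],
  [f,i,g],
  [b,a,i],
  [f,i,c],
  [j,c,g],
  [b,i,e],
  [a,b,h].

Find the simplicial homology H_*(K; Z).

Order the vertices as a < b < c < d < e < f < g < h < i < j. Listing each simplex with vertices in this order, K has dimension 2 with simplices:

  0-simplices (10): a, b, c, d, e, f, g, h, i, j
  1-simplices (30): ab, ac, ae, ah, ai, aj, bd, be, bh, bi, bj, cd, cf, cg, ch, ci, cj, df, dg, dh, dj, eg, eh, ei, ej, fg, fi, gh, gi, gj
  2-simplices (20): abh, abi, aci, acj, aeh, aej, bdh, bdj, bei, bej, cdf, cdh, cfi, cgh, cgj, dfg, dgj, egh, egi, fgi

giving chain groups C_0 ≅ Z^10, C_1 ≅ Z^30, C_2 ≅ Z^20.

The boundary map ∂_1: C_1 → C_0 is given by ∂[p,q] = [q] − [p]. For instance
  ∂bj = j − b.
As a 10×30 matrix over Z this has rank 9, with invariant factors (1,1,1,1,1,1,1,1,1).

∂_2: C_2 → C_1 acts by ∂[p,q,r] = [q,r] − [p,r] + [p,q]. For instance
  ∂aej = ej − aj + ae,
  ∂cgh = gh − ch + cg.
The 30×20 boundary matrix has rank 20 and Smith normal form diag(1,1,1,1,1,1,1,1,1,1,1,1,1,1,1,1,1,1,1,2).

Now H_k = ker ∂_k / im ∂_{k+1}, so:

  H_0: rank C_0 − rank ∂_1 = 10 − 9 = 1, and the invariant factors of ∂_1 are all 1, so H_0 ≅ Z.
  H_1: rank ker ∂_1 − rank ∂_2 = (30 − 9) − 20 = 1, and ∂_2 has invariant factor 2 > 1, so H_1 ≅ Z ⊕ Z/2Z.
  H_2: rank ker ∂_2 − rank ∂_3 = (20 − 20) − 0 = 0, and there is no ∂_3, so H_2 ≅ 0.

H_0 = Z,  H_1 = Z ⊕ Z/2Z,  H_2 = 0.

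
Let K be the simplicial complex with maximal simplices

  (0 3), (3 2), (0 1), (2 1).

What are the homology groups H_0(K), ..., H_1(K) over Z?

We work with the vertex ordering 0 < 1 < 2 < 3. The simplices of K, each written with vertices in increasing order, are:

  0-simplices (4): [0], [1], [2], [3]
  1-simplices (4): [0,1], [0,3], [1,2], [2,3]

Hence C_0 ≅ Z^4, C_1 ≅ Z^4.

The boundary map ∂_1: C_1 → C_0 maps an edge to its endpoints' difference, ∂[p,q] = q − p.
This gives a 4×4 integer matrix of rank 3; reducing to Smith normal form yields diagonal entries (1,1,1).

Reading off H_k = ker ∂_k / im ∂_{k+1}:

  H_0: rank C_0 − rank ∂_1 = 4 − 3 = 1, and the invariant factors of ∂_1 are all 1, so H_0 = Z.
  H_1: rank ker ∂_1 − rank ∂_2 = (4 − 3) − 0 = 1, and there is no ∂_2, so H_1 = Z.

As a check, the Euler characteristic is 4 − 4 = 0, which agrees with 1 − 1 = 0.

H_0 ≅ Z,  H_1 ≅ Z.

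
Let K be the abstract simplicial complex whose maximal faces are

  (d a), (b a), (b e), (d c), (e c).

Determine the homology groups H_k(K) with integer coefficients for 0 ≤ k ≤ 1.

H_0 = Z,  H_1 = Z.

We work with the vertex ordering a < b < c < d < e. The simplices of K, each written with vertices in increasing order, are:

  0-simplices (5): a, b, c, d, e
  1-simplices (5): ab, ad, be, cd, ce

giving chain groups C_0 ≅ Z^5, C_1 ≅ Z^5.

∂_1: C_1 → C_0 sends each edge [p,q] (with p < q) to q − p. For instance
  ∂ce = e − c.
The 5×5 boundary matrix has rank 4 and Smith normal form diag(1,1,1,1).

From H_k ≅ ker(∂_k) / im(∂_{k+1}) we obtain:

  H_0: rank C_0 − rank ∂_1 = 5 − 4 = 1, and the invariant factors of ∂_1 are all 1, so H_0 = Z.
  H_1: rank ker ∂_1 − rank ∂_2 = (5 − 4) − 0 = 1, and there is no ∂_2, so H_1 = Z.

(K is a triangulation of the circle S^1.)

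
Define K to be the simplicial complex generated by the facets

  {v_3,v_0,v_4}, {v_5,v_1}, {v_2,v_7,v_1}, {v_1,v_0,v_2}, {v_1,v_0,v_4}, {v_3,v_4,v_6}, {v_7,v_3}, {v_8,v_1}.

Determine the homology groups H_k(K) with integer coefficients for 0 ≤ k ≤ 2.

H_0 ≅ Z,  H_1 ≅ Z,  H_2 = 0.

K has 9 vertices, 14 edges, 5 triangles.
rank ∂_0 = 0, rank ∂_1 = 8 ⇒ b_0 = 9 − 0 − 8 = 1; all invariant factors of ∂_1 are 1 so no torsion. So H_0 ≅ Z.
rank ∂_1 = 8, rank ∂_2 = 5 ⇒ b_1 = 14 − 8 − 5 = 1; all invariant factors of ∂_2 are 1 so no torsion. So H_1 ≅ Z.
rank ∂_2 = 5, rank ∂_3 = 0 ⇒ b_2 = 5 − 5 − 0 = 0. So H_2 ≅ 0.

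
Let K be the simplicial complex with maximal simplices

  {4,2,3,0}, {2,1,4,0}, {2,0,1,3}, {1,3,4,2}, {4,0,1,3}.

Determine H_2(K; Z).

H_2 ≅ 0.

We work with the vertex ordering 0 < 1 < 2 < 3 < 4. The simplices of K, each written with vertices in increasing order, are:

  0-simplices (5): [0], [1], [2], [3], [4]
  1-simplices (10): [0,1], [0,2], [0,3], [0,4], [1,2], [1,3], [1,4], [2,3], [2,4], [3,4]
  2-simplices (10): [0,1,2], [0,1,3], [0,1,4], [0,2,3], [0,2,4], [0,3,4], [1,2,3], [1,2,4], [1,3,4], [2,3,4]
  3-simplices (5): [0,1,2,3], [0,1,2,4], [0,1,3,4], [0,2,3,4], [1,2,3,4]

so the chain groups are C_0 ≅ Z^5, C_1 ≅ Z^10, C_2 ≅ Z^10, C_3 ≅ Z^5.

Boundary ∂_1: C_1 → C_0 sends each edge [p,q] (with p < q) to q − p.
This gives a 5×10 integer matrix of rank 4; reducing to Smith normal form yields diagonal entries (1,1,1,1).

The boundary map ∂_2: C_2 → C_1 sends each 2-simplex [p,q,r] to [q,r] − [p,r] + [p,q]. For instance
  ∂[0,2,3] = [2,3] − [0,3] + [0,2],
  ∂[0,2,4] = [2,4] − [0,4] + [0,2].
This gives a 10×10 integer matrix of rank 6; reducing to Smith normal form yields diagonal entries (1,1,1,1,1,1).

∂_3: C_3 → C_2 sends each 3-simplex σ to the alternating sum Σ_i (−1)^i (σ with its i-th vertex removed). For instance
  ∂[0,1,2,3] = [1,2,3] − [0,2,3] + [0,1,3] − [0,1,2],
  ∂[0,1,2,4] = [1,2,4] − [0,2,4] + [0,1,4] − [0,1,2].
The resulting 10×5 matrix has rank 4, and its Smith normal form has invariant factors (1,1,1,1).

Now H_k = ker ∂_k / im ∂_{k+1}, so:

  H_2: rank ker ∂_2 − rank ∂_3 = (10 − 6) − 4 = 0, and the invariant factors of ∂_3 are all 1, so H_2 = 0.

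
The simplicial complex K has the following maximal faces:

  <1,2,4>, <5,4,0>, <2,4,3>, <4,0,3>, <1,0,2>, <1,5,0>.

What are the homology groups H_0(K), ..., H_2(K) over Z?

Take the total order 0 < 1 < 2 < 3 < 4 < 5 on the vertex set. Then K (dimension 2) consists of the simplices:

  0-simplices (6): [0], [1], [2], [3], [4], [5]
  1-simplices (12): [0,1], [0,2], [0,3], [0,4], [0,5], [1,2], [1,4], [1,5], [2,3], [2,4], [3,4], [4,5]
  2-simplices (6): [0,1,2], [0,1,5], [0,3,4], [0,4,5], [1,2,4], [2,3,4]

so the chain groups are C_0 ≅ Z^6, C_1 ≅ Z^12, C_2 ≅ Z^6.

∂_1: C_1 → C_0 is given by ∂[p,q] = [q] − [p]. For instance
  ∂[0,1] = [1] − [0].
This gives a 6×12 integer matrix of rank 5; reducing to Smith normal form yields diagonal entries (1,1,1,1,1).

The boundary map ∂_2: C_2 → C_1 maps a triangle to the signed sum of its edges. For instance
  ∂[1,2,4] = [2,4] − [1,4] + [1,2],
  ∂[0,4,5] = [4,5] − [0,5] + [0,4].
As a 12×6 matrix over Z this has rank 6, with invariant factors (1,1,1,1,1,1).

Reading off H_k = ker ∂_k / im ∂_{k+1}:

  H_0: rank C_0 − rank ∂_1 = 6 − 5 = 1, and the invariant factors of ∂_1 are all 1, so H_0 ≅ Z.
  H_1: rank ker ∂_1 − rank ∂_2 = (12 − 5) − 6 = 1, and the invariant factors of ∂_2 are all 1, so H_1 ≅ Z.
  H_2: rank ker ∂_2 − rank ∂_3 = (6 − 6) − 0 = 0, and there is no ∂_3, so H_2 ≅ 0.

As a check, the Euler characteristic is 6 − 12 + 6 = 0, which agrees with 1 − 1 + 0 = 0.

H_0 ≅ Z,  H_1 ≅ Z,  H_2 = 0.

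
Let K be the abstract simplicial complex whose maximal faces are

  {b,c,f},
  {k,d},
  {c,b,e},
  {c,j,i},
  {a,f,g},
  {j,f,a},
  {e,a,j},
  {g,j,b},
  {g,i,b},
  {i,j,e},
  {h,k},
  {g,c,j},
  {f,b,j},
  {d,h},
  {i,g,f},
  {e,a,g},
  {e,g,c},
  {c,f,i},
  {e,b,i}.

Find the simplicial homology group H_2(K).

H_2 = Z.

Order the vertices as a < b < c < d < e < f < g < h < i < j < k. Listing each simplex with vertices in this order, K has dimension 2 with simplices:

  0-simplices (11): a, b, c, d, e, f, g, h, i, j, k
  1-simplices (27): ae, af, ag, aj, bc, be, bf, bg, bi, bj, ce, cf, cg, ci, cj, dh, dk, eg, ei, ej, fg, fi, fj, gi, gj, hk, ij
  2-simplices (16): aeg, aej, afg, afj, bce, bcf, bei, bfj, bgi, bgj, ceg, cfi, cgj, cij, eij, fgi

so the chain groups are C_0 ≅ Z^11, C_1 ≅ Z^27, C_2 ≅ Z^16.

∂_1: C_1 → C_0 sends each edge [p,q] (with p < q) to q − p. For instance
  ∂bj = j − b.
As a 11×27 matrix over Z this has rank 9, with invariant factors (1,1,1,1,1,1,1,1,1).

Boundary ∂_2: C_2 → C_1 acts by ∂[p,q,r] = [q,r] − [p,r] + [p,q]. For instance
  ∂cij = ij − cj + ci,
  ∂bgi = gi − bi + bg.
The 27×16 boundary matrix has rank 15 and Smith normal form diag(1,1,1,1,1,1,1,1,1,1,1,1,1,1,1).

Reading off H_k = ker ∂_k / im ∂_{k+1}:

  H_2: rank ker ∂_2 − rank ∂_3 = (16 − 15) − 0 = 1, and there is no ∂_3, so H_2 ≅ Z.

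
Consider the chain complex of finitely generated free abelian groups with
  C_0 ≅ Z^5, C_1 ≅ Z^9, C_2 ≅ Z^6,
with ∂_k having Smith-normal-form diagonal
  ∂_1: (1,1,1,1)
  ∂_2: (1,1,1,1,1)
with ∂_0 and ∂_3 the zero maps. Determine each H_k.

H_0 ≅ Z,  H_1 = 0,  H_2 ≅ Z.

H_0: b_0 = 5 − 0 − 4 = 1; torsion from ∂_1 factors > 1: none. So H_0 ≅ Z.
H_1: b_1 = 9 − 4 − 5 = 0; torsion from ∂_2 factors > 1: none. So H_1 ≅ 0.
H_2: b_2 = 6 − 5 − 0 = 1; torsion from ∂_3 factors > 1: none. So H_2 ≅ Z.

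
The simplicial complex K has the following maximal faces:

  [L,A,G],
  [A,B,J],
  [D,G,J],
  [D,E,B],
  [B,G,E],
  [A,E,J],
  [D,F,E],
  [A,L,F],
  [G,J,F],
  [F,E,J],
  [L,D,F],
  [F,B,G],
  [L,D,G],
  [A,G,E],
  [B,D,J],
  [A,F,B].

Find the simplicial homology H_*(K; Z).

H_0 ≅ Z,  H_1 ≅ Z^2,  H_2 ≅ Z.

Order the vertices as A < B < D < E < F < G < J < L. Listing each simplex with vertices in this order, K has dimension 2 with simplices:

  0-simplices (8): A, B, D, E, F, G, J, L
  1-simplices (24): AB, AE, AF, AG, AJ, AL, BD, BE, BF, BG, BJ, DE, DF, DG, DJ, DL, EF, EG, EJ, FG, FJ, FL, GJ, GL
  2-simplices (16): ABF, ABJ, AEG, AEJ, AFL, AGL, BDE, BDJ, BEG, BFG, DEF, DFL, DGJ, DGL, EFJ, FGJ

giving chain groups C_0 ≅ Z^8, C_1 ≅ Z^24, C_2 ≅ Z^16.

Boundary ∂_1: C_1 → C_0 is given by ∂[p,q] = [q] − [p]. For instance
  ∂AB = B − A.
This gives a 8×24 integer matrix of rank 7; reducing to Smith normal form yields diagonal entries (1,1,1,1,1,1,1).

Boundary ∂_2: C_2 → C_1 sends each 2-simplex [p,q,r] to [q,r] − [p,r] + [p,q]. For instance
  ∂DEF = EF − DF + DE,
  ∂EFJ = FJ − EJ + EF.
The 24×16 boundary matrix has rank 15 and Smith normal form diag(1,1,1,1,1,1,1,1,1,1,1,1,1,1,1).

From H_k ≅ ker(∂_k) / im(∂_{k+1}) we obtain:

  H_0: rank C_0 − rank ∂_1 = 8 − 7 = 1, and the invariant factors of ∂_1 are all 1, so H_0 = Z.
  H_1: rank ker ∂_1 − rank ∂_2 = (24 − 7) − 15 = 2, and the invariant factors of ∂_2 are all 1, so H_1 = Z^2.
  H_2: rank ker ∂_2 − rank ∂_3 = (16 − 15) − 0 = 1, and there is no ∂_3, so H_2 = Z.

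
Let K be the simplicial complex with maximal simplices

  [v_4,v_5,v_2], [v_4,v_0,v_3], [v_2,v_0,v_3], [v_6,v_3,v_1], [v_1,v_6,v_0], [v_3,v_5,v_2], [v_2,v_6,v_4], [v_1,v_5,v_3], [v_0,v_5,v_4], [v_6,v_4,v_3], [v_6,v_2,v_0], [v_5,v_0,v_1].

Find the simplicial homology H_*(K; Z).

H_0 ≅ Z,  H_1 ≅ Z/2Z,  H_2 = 0.

Fix the vertex order v_0 < v_1 < v_2 < v_3 < v_4 < v_5 < v_6 and write every simplex with vertices in increasing order. Then dim K = 2 and the simplices of K are:

  0-simplices (7): [v_0], [v_1], [v_2], [v_3], [v_4], [v_5], [v_6]
  1-simplices (18): (18 of them)
  2-simplices (12): (12 of them)

so the chain groups are C_0 ≅ Z^7, C_1 ≅ Z^18, C_2 ≅ Z^12.

The boundary map ∂_1: C_1 → C_0 maps an edge to its endpoints' difference, ∂[p,q] = q − p. For instance
  ∂[v_2,v_5] = [v_5] − [v_2].
This gives a 7×18 integer matrix of rank 6; reducing to Smith normal form yields diagonal entries (1,1,1,1,1,1).

Boundary ∂_2: C_2 → C_1 acts by ∂[p,q,r] = [q,r] − [p,r] + [p,q]. For instance
  ∂[v_2,v_3,v_5] = [v_3,v_5] − [v_2,v_5] + [v_2,v_3],
  ∂[v_3,v_4,v_6] = [v_4,v_6] − [v_3,v_6] + [v_3,v_4].
This gives a 18×12 integer matrix of rank 12; reducing to Smith normal form yields diagonal entries (1,1,1,1,1,1,1,1,1,1,1,2).

Computing H_k = (kernel of ∂_k) / (image of ∂_{k+1}):

  H_0: rank C_0 − rank ∂_1 = 7 − 6 = 1, and the invariant factors of ∂_1 are all 1, so H_0 ≅ Z.
  H_1: rank ker ∂_1 − rank ∂_2 = (18 − 6) − 12 = 0, and ∂_2 has invariant factor 2 > 1, so H_1 ≅ Z/2Z.
  H_2: rank ker ∂_2 − rank ∂_3 = (12 − 12) − 0 = 0, and there is no ∂_3, so H_2 ≅ 0.

As a check, the Euler characteristic is 7 − 18 + 12 = 1, which agrees with 1 − 0 + 0 = 1.
(K is a triangulation of the real projective plane RP^2.)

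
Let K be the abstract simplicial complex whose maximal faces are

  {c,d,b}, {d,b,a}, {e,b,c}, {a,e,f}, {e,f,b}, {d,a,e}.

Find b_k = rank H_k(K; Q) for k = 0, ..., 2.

K has 6 vertices, 12 edges, 6 triangles.
rank ∂_0 = 0, rank ∂_1 = 5 ⇒ b_0 = 6 − 0 − 5 = 1; all invariant factors of ∂_1 are 1 so no torsion. So H_0 ≅ Z.
rank ∂_1 = 5, rank ∂_2 = 6 ⇒ b_1 = 12 − 5 − 6 = 1; all invariant factors of ∂_2 are 1 so no torsion. So H_1 ≅ Z.
rank ∂_2 = 6, rank ∂_3 = 0 ⇒ b_2 = 6 − 6 − 0 = 0. So H_2 ≅ 0.

b_0 = 1, b_1 = 1, b_2 = 0.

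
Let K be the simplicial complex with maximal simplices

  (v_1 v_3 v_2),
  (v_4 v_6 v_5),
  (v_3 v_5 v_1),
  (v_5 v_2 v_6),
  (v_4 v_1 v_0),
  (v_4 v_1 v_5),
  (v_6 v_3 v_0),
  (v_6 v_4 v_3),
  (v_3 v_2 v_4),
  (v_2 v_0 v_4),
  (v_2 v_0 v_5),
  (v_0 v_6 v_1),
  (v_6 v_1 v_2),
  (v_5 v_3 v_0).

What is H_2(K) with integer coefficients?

Take the total order v_0 < v_1 < v_2 < v_3 < v_4 < v_5 < v_6 on the vertex set. Then K (dimension 2) consists of the simplices:

  0-simplices (7): [v_0], [v_1], [v_2], [v_3], [v_4], [v_5], [v_6]
  1-simplices (21): (21 of them)
  2-simplices (14): (14 of them)

so the chain groups are C_0 ≅ Z^7, C_1 ≅ Z^21, C_2 ≅ Z^14.

The boundary map ∂_1: C_1 → C_0 sends each edge [p,q] (with p < q) to q − p.
As a 7×21 matrix over Z this has rank 6, with invariant factors (1,1,1,1,1,1).

The boundary map ∂_2: C_2 → C_1 maps a triangle to the signed sum of its edges. For instance
  ∂[v_0,v_1,v_6] = [v_1,v_6] − [v_0,v_6] + [v_0,v_1],
  ∂[v_1,v_2,v_6] = [v_2,v_6] − [v_1,v_6] + [v_1,v_2].
As a 21×14 matrix over Z this has rank 13, with invariant factors (1,1,1,1,1,1,1,1,1,1,1,1,1).

Reading off H_k = ker ∂_k / im ∂_{k+1}:

  H_2: rank ker ∂_2 − rank ∂_3 = (14 − 13) − 0 = 1, and there is no ∂_3, so H_2 = Z.

H_2 ≅ Z.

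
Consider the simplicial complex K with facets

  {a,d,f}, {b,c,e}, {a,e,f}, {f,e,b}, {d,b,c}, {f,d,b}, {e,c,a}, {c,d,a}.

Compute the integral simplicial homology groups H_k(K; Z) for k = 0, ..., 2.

H_0 ≅ Z,  H_1 = 0,  H_2 ≅ Z.

K has 6 vertices, 12 edges, 8 triangles.
rank ∂_0 = 0, rank ∂_1 = 5 ⇒ b_0 = 6 − 0 − 5 = 1; all invariant factors of ∂_1 are 1 so no torsion. So H_0 = Z.
rank ∂_1 = 5, rank ∂_2 = 7 ⇒ b_1 = 12 − 5 − 7 = 0; all invariant factors of ∂_2 are 1 so no torsion. So H_1 = 0.
rank ∂_2 = 7, rank ∂_3 = 0 ⇒ b_2 = 8 − 7 − 0 = 1. So H_2 = Z.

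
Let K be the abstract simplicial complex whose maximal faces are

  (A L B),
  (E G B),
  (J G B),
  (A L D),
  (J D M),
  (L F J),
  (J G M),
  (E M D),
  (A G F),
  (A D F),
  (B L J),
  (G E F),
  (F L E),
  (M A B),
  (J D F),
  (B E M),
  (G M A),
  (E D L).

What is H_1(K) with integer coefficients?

We work with the vertex ordering A < B < D < E < F < G < J < L < M. The simplices of K, each written with vertices in increasing order, are:

  0-simplices (9): A, B, D, E, F, G, J, L, M
  1-simplices (27): AB, AD, AF, AG, AL, AM, BE, BG, BJ, BL, BM, DE, DF, DJ, DL, DM, EF, EG, EL, EM, FG, FJ, FL, GJ, GM, JL, JM
  2-simplices (18): ABL, ABM, ADF, ADL, AFG, AGM, BEG, BEM, BGJ, BJL, DEL, DEM, DFJ, DJM, EFG, EFL, FJL, GJM

so the chain groups are C_0 ≅ Z^9, C_1 ≅ Z^27, C_2 ≅ Z^18.

∂_1: C_1 → C_0 is given by ∂[p,q] = [q] − [p]. For instance
  ∂AM = M − A.
The resulting 9×27 matrix has rank 8, and its Smith normal form has invariant factors (1,1,1,1,1,1,1,1).

Boundary ∂_2: C_2 → C_1 acts by ∂[p,q,r] = [q,r] − [p,r] + [p,q]. For instance
  ∂GJM = JM − GM + GJ,
  ∂DFJ = FJ − DJ + DF.
As a 27×18 matrix over Z this has rank 18, with invariant factors (1,1,1,1,1,1,1,1,1,1,1,1,1,1,1,1,1,2).

Now H_k = ker ∂_k / im ∂_{k+1}, so:

  H_1: rank ker ∂_1 − rank ∂_2 = (27 − 8) − 18 = 1, and ∂_2 has invariant factor 2 > 1, so H_1 ≅ Z ⊕ Z_2.

H_1 = Z ⊕ Z_2.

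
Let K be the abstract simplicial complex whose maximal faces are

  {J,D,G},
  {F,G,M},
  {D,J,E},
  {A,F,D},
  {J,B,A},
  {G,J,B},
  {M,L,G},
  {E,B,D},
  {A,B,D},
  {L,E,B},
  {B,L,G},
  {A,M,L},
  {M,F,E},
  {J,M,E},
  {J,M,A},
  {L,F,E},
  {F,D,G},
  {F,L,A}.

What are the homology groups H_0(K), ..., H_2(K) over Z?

H_0 = Z,  H_1 = Z × Z/2,  H_2 = 0.

K has 9 vertices, 27 edges, 18 triangles.
rank ∂_0 = 0, rank ∂_1 = 8 ⇒ b_0 = 9 − 0 − 8 = 1; all invariant factors of ∂_1 are 1 so no torsion. So H_0 = Z.
rank ∂_1 = 8, rank ∂_2 = 18 ⇒ b_1 = 27 − 8 − 18 = 1; ∂_2 has invariant factor(s) [2] giving torsion. So H_1 = Z × Z/2.
rank ∂_2 = 18, rank ∂_3 = 0 ⇒ b_2 = 18 − 18 − 0 = 0. So H_2 = 0.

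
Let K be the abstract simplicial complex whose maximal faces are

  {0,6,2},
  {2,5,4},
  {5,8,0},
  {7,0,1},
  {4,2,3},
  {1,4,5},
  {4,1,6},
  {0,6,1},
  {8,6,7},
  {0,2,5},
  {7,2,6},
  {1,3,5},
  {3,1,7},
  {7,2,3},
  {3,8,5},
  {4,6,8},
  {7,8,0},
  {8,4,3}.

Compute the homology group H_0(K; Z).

Fix the vertex order 0 < 1 < 2 < 3 < 4 < 5 < 6 < 7 < 8 and write every simplex with vertices in increasing order. Then dim K = 2 and the simplices of K are:

  0-simplices (9): [0], [1], [2], [3], [4], [5], [6], [7], [8]
  1-simplices (27): (27 of them)
  2-simplices (18): [0,1,6], [0,1,7], [0,2,5], [0,2,6], [0,5,8], [0,7,8], [1,3,5], [1,3,7], [1,4,5], [1,4,6], [2,3,4], [2,3,7], [2,4,5], [2,6,7], [3,4,8], [3,5,8], [4,6,8], [6,7,8]

Hence C_0 ≅ Z^9, C_1 ≅ Z^27, C_2 ≅ Z^18.

Boundary ∂_1: C_1 → C_0 is given by ∂[p,q] = [q] − [p].
The resulting 9×27 matrix has rank 8, and its Smith normal form has invariant factors (1,1,1,1,1,1,1,1).

The boundary map ∂_2: C_2 → C_1 maps a triangle to the signed sum of its edges. For instance
  ∂[0,2,6] = [2,6] − [0,6] + [0,2],
  ∂[0,2,5] = [2,5] − [0,5] + [0,2].
The resulting 27×18 matrix has rank 18, and its Smith normal form has invariant factors (1,1,1,1,1,1,1,1,1,1,1,1,1,1,1,1,1,2).

Now H_k = ker ∂_k / im ∂_{k+1}, so:

  H_0: rank C_0 − rank ∂_1 = 9 − 8 = 1, and the invariant factors of ∂_1 are all 1, so H_0 ≅ Z.

H_0 ≅ Z.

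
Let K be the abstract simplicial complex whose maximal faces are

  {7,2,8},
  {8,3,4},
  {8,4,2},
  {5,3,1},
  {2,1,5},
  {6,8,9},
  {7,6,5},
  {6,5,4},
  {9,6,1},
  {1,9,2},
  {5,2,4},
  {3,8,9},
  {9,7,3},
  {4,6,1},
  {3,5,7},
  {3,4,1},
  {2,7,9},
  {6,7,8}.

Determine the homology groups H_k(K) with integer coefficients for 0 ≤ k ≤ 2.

Order the vertices as 1 < 2 < 3 < 4 < 5 < 6 < 7 < 8 < 9. Listing each simplex with vertices in this order, K has dimension 2 with simplices:

  0-simplices (9): [1], [2], [3], [4], [5], [6], [7], [8], [9]
  1-simplices (27): (27 of them)
  2-simplices (18): [1,2,5], [1,2,9], [1,3,4], [1,3,5], [1,4,6], [1,6,9], [2,4,5], [2,4,8], [2,7,8], [2,7,9], [3,4,8], [3,5,7], [3,7,9], [3,8,9], [4,5,6], [5,6,7], [6,7,8], [6,8,9]

giving chain groups C_0 ≅ Z^9, C_1 ≅ Z^27, C_2 ≅ Z^18.

∂_1: C_1 → C_0 is given by ∂[p,q] = [q] − [p].
As a 9×27 matrix over Z this has rank 8, with invariant factors (1,1,1,1,1,1,1,1).

∂_2: C_2 → C_1 acts by ∂[p,q,r] = [q,r] − [p,r] + [p,q]. For instance
  ∂[6,7,8] = [7,8] − [6,8] + [6,7],
  ∂[3,5,7] = [5,7] − [3,7] + [3,5].
The resulting 27×18 matrix has rank 18, and its Smith normal form has invariant factors (1,1,1,1,1,1,1,1,1,1,1,1,1,1,1,1,1,2).

Reading off H_k = ker ∂_k / im ∂_{k+1}:

  H_0: rank C_0 − rank ∂_1 = 9 − 8 = 1, and the invariant factors of ∂_1 are all 1, so H_0 ≅ Z.
  H_1: rank ker ∂_1 − rank ∂_2 = (27 − 8) − 18 = 1, and ∂_2 has invariant factor 2 > 1, so H_1 ≅ Z ⊕ Z_2.
  H_2: rank ker ∂_2 − rank ∂_3 = (18 − 18) − 0 = 0, and there is no ∂_3, so H_2 ≅ 0.

H_0 = Z,  H_1 = Z ⊕ Z_2,  H_2 = 0.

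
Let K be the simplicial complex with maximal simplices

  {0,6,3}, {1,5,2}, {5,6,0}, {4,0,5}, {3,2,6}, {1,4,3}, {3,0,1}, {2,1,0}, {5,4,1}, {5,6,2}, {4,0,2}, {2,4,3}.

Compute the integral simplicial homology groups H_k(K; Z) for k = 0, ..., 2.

Take the total order 0 < 1 < 2 < 3 < 4 < 5 < 6 on the vertex set. Then K (dimension 2) consists of the simplices:

  0-simplices (7): [0], [1], [2], [3], [4], [5], [6]
  1-simplices (18): [0,1], [0,2], [0,3], [0,4], [0,5], [0,6], [1,2], [1,3], [1,4], [1,5], [2,3], [2,4], [2,5], [2,6], [3,4], [3,6], [4,5], [5,6]
  2-simplices (12): [0,1,2], [0,1,3], [0,2,4], [0,3,6], [0,4,5], [0,5,6], [1,2,5], [1,3,4], [1,4,5], [2,3,4], [2,3,6], [2,5,6]

so the chain groups are C_0 ≅ Z^7, C_1 ≅ Z^18, C_2 ≅ Z^12.

∂_1: C_1 → C_0 is given by ∂[p,q] = [q] − [p]. For instance
  ∂[0,6] = [6] − [0].
As a 7×18 matrix over Z this has rank 6, with invariant factors (1,1,1,1,1,1).

∂_2: C_2 → C_1 sends each 2-simplex [p,q,r] to [q,r] − [p,r] + [p,q]. For instance
  ∂[0,1,2] = [1,2] − [0,2] + [0,1],
  ∂[1,2,5] = [2,5] − [1,5] + [1,2].
The resulting 18×12 matrix has rank 12, and its Smith normal form has invariant factors (1,1,1,1,1,1,1,1,1,1,1,2).

Computing H_k = (kernel of ∂_k) / (image of ∂_{k+1}):

  H_0: rank C_0 − rank ∂_1 = 7 − 6 = 1, and the invariant factors of ∂_1 are all 1, so H_0 ≅ Z.
  H_1: rank ker ∂_1 − rank ∂_2 = (18 − 6) − 12 = 0, and ∂_2 has invariant factor 2 > 1, so H_1 ≅ Z_2.
  H_2: rank ker ∂_2 − rank ∂_3 = (12 − 12) − 0 = 0, and there is no ∂_3, so H_2 ≅ 0.

As a check, the Euler characteristic is 7 − 18 + 12 = 1, which agrees with 1 − 0 + 0 = 1.

H_0 = Z,  H_1 = Z_2,  H_2 = 0.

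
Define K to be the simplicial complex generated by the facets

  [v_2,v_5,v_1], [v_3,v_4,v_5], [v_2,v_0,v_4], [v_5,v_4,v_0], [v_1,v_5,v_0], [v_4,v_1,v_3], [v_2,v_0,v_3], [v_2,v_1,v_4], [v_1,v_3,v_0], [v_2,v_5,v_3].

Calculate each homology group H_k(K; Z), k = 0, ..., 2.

H_0 = Z,  H_1 = Z/2,  H_2 = 0.

Order the vertices as v_0 < v_1 < v_2 < v_3 < v_4 < v_5. Listing each simplex with vertices in this order, K has dimension 2 with simplices:

  0-simplices (6): [v_0], [v_1], [v_2], [v_3], [v_4], [v_5]
  1-simplices (15): (15 of them)
  2-simplices (10): [v_0,v_1,v_3], [v_0,v_1,v_5], [v_0,v_2,v_3], [v_0,v_2,v_4], [v_0,v_4,v_5], [v_1,v_2,v_4], [v_1,v_2,v_5], [v_1,v_3,v_4], [v_2,v_3,v_5], [v_3,v_4,v_5]

giving chain groups C_0 ≅ Z^6, C_1 ≅ Z^15, C_2 ≅ Z^10.

Boundary ∂_1: C_1 → C_0 is given by ∂[p,q] = [q] − [p]. For instance
  ∂[v_1,v_4] = [v_4] − [v_1].
This gives a 6×15 integer matrix of rank 5; reducing to Smith normal form yields diagonal entries (1,1,1,1,1).

The boundary map ∂_2: C_2 → C_1 maps a triangle to the signed sum of its edges. For instance
  ∂[v_1,v_2,v_4] = [v_2,v_4] − [v_1,v_4] + [v_1,v_2],
  ∂[v_0,v_2,v_4] = [v_2,v_4] − [v_0,v_4] + [v_0,v_2].
As a 15×10 matrix over Z this has rank 10, with invariant factors (1,1,1,1,1,1,1,1,1,2).

Reading off H_k = ker ∂_k / im ∂_{k+1}:

  H_0: rank C_0 − rank ∂_1 = 6 − 5 = 1, and the invariant factors of ∂_1 are all 1, so H_0 ≅ Z.
  H_1: rank ker ∂_1 − rank ∂_2 = (15 − 5) − 10 = 0, and ∂_2 has invariant factor 2 > 1, so H_1 ≅ Z/2.
  H_2: rank ker ∂_2 − rank ∂_3 = (10 − 10) − 0 = 0, and there is no ∂_3, so H_2 ≅ 0.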